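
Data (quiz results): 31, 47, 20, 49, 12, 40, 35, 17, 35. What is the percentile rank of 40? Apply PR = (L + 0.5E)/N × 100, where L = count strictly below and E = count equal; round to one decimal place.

72.2

N = 9.
Strictly below 40: 6. Equal to 40: 1.
PR = (6 + 0.5·1)/9 × 100 = 72.2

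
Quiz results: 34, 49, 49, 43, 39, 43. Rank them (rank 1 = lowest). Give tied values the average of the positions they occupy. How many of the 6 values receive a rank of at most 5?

Sorted (ascending): 34, 39, 43, 43, 49, 49
The 2 values of 43 occupy positions 3–4 → average rank (3+4)/2 = 3.5.
The 2 values of 49 occupy positions 5–6 → average rank (5+6)/2 = 5.5.
Ranks ≤ 5: {1, 2, 3.5, 3.5} → 4 values.

4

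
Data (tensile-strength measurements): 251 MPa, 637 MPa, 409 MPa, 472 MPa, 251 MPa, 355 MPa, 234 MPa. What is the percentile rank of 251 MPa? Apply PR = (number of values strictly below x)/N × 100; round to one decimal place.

N = 7.
Strictly below 251: 1. Equal to 251: 2.
PR = 1/7 × 100 = 14.3

14.3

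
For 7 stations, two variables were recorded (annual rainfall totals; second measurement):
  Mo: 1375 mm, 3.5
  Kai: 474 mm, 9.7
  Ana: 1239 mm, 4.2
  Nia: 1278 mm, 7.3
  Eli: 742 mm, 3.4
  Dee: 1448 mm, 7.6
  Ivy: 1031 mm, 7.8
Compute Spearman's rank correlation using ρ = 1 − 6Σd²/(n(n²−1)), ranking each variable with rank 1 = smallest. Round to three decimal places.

-0.214

Ranks of variable 1: 6, 1, 4, 5, 2, 7, 3
Ranks of variable 2: 2, 7, 3, 4, 1, 5, 6
d = r₁ − r₂: 4, -6, 1, 1, 1, 2, -3
d²: 16, 36, 1, 1, 1, 4, 9; Σd² = 68
ρ = 1 − 6·68/(7·48) = 1 − 408/336 = -0.214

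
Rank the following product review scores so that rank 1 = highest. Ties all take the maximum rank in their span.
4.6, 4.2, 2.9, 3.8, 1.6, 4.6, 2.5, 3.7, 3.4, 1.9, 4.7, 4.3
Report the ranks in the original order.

Sorted (descending): 4.7, 4.6, 4.6, 4.3, 4.2, 3.8, 3.7, 3.4, 2.9, 2.5, 1.9, 1.6
The 2 values of 4.6 occupy positions 2–3 → each gets rank 3.

3, 5, 9, 6, 12, 3, 10, 7, 8, 11, 1, 4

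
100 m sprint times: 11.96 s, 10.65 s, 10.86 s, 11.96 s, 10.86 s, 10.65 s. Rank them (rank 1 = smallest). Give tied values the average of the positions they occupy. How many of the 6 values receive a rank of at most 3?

2

Sorted (ascending): 10.65, 10.65, 10.86, 10.86, 11.96, 11.96
The 2 values of 10.65 occupy positions 1–2 → average rank (1+2)/2 = 1.5.
The 2 values of 10.86 occupy positions 3–4 → average rank (3+4)/2 = 3.5.
The 2 values of 11.96 occupy positions 5–6 → average rank (5+6)/2 = 5.5.
Ranks ≤ 3: {1.5, 1.5} → 2 values.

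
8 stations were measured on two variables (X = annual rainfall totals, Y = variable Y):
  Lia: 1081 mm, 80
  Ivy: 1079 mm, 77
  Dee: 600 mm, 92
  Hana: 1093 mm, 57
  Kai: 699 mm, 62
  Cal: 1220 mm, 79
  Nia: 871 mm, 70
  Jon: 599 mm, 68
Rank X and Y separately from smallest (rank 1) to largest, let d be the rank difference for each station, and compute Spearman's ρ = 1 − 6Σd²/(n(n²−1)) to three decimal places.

Ranks of variable 1: 6, 5, 2, 7, 3, 8, 4, 1
Ranks of variable 2: 7, 5, 8, 1, 2, 6, 4, 3
d = r₁ − r₂: -1, 0, -6, 6, 1, 2, 0, -2
d²: 1, 0, 36, 36, 1, 4, 0, 4; Σd² = 82
ρ = 1 − 6·82/(8·63) = 1 − 492/504 = 0.024

0.024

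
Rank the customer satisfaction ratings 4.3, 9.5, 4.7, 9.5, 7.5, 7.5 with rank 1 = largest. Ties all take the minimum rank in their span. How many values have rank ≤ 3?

4

Sorted (descending): 9.5, 9.5, 7.5, 7.5, 4.7, 4.3
The 2 values of 9.5 occupy positions 1–2 → each gets rank 1.
The 2 values of 7.5 occupy positions 3–4 → each gets rank 3.
Ranks ≤ 3: {1, 1, 3, 3} → 4 values.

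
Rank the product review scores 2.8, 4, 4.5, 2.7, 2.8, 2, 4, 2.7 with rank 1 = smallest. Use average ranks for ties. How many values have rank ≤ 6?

Sorted (ascending): 2, 2.7, 2.7, 2.8, 2.8, 4, 4, 4.5
The 2 values of 2.7 occupy positions 2–3 → average rank (2+3)/2 = 2.5.
The 2 values of 2.8 occupy positions 4–5 → average rank (4+5)/2 = 4.5.
The 2 values of 4 occupy positions 6–7 → average rank (6+7)/2 = 6.5.
Ranks ≤ 6: {1, 2.5, 2.5, 4.5, 4.5} → 5 values.

5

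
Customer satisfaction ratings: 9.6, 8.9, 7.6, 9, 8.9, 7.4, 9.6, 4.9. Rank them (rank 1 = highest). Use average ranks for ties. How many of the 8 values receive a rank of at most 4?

Sorted (descending): 9.6, 9.6, 9, 8.9, 8.9, 7.6, 7.4, 4.9
The 2 values of 9.6 occupy positions 1–2 → average rank (1+2)/2 = 1.5.
The 2 values of 8.9 occupy positions 4–5 → average rank (4+5)/2 = 4.5.
Ranks ≤ 4: {1.5, 1.5, 3} → 3 values.

3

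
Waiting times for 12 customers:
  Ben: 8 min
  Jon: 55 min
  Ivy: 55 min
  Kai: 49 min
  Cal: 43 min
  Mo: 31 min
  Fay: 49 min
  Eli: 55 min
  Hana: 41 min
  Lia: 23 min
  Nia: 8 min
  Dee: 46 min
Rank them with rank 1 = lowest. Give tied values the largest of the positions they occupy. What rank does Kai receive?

9

Sorted (ascending): 8, 8, 23, 31, 41, 43, 46, 49, 49, 55, 55, 55
The 2 values of 8 occupy positions 1–2 → each gets rank 2.
The 2 values of 49 occupy positions 8–9 → each gets rank 9.
The 3 values of 55 occupy positions 10–12 → each gets rank 12.
Kai has value 49 min → rank 9.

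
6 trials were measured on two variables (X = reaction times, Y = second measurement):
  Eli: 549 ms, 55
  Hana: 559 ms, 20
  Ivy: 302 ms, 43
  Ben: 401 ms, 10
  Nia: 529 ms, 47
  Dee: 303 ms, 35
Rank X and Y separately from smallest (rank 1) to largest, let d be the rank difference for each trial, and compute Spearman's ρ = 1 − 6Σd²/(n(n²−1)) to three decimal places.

Ranks of variable 1: 5, 6, 1, 3, 4, 2
Ranks of variable 2: 6, 2, 4, 1, 5, 3
d = r₁ − r₂: -1, 4, -3, 2, -1, -1
d²: 1, 16, 9, 4, 1, 1; Σd² = 32
ρ = 1 − 6·32/(6·35) = 1 − 192/210 = 0.086

0.086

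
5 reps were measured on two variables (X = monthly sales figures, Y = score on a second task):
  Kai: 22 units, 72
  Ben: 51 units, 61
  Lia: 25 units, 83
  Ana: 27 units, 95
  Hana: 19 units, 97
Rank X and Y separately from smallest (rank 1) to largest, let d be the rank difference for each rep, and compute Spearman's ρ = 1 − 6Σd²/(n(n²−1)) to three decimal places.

-0.600

Ranks of variable 1: 2, 5, 3, 4, 1
Ranks of variable 2: 2, 1, 3, 4, 5
d = r₁ − r₂: 0, 4, 0, 0, -4
d²: 0, 16, 0, 0, 16; Σd² = 32
ρ = 1 − 6·32/(5·24) = 1 − 192/120 = -0.600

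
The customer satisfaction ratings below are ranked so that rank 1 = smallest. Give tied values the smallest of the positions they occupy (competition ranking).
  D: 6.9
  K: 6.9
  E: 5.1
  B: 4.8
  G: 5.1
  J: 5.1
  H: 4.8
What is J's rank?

Sorted (ascending): 4.8, 4.8, 5.1, 5.1, 5.1, 6.9, 6.9
The 2 values of 4.8 occupy positions 1–2 → each gets rank 1.
The 3 values of 5.1 occupy positions 3–5 → each gets rank 3.
The 2 values of 6.9 occupy positions 6–7 → each gets rank 6.
J has value 5.1 → rank 3.

3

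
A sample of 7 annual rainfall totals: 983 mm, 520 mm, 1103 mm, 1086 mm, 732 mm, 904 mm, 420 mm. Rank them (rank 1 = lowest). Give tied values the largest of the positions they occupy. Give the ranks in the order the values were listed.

5, 2, 7, 6, 3, 4, 1

Sorted (ascending): 420, 520, 732, 904, 983, 1086, 1103
No ties — each value takes its position as its rank.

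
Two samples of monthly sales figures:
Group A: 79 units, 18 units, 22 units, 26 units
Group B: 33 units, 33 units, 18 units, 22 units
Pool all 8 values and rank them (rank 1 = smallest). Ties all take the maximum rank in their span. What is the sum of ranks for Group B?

20

Sorted (ascending): 18, 18, 22, 22, 26, 33, 33, 79
The 2 values of 18 occupy positions 1–2 → each gets rank 2.
The 2 values of 22 occupy positions 3–4 → each gets rank 4.
The 2 values of 33 occupy positions 6–7 → each gets rank 7.
Group B values → pooled ranks: 33→7, 33→7, 18→2, 22→4
Rank sum = 7 + 7 + 2 + 4 = 20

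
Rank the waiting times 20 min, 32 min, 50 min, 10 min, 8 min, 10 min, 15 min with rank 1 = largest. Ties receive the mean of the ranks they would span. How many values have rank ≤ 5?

4

Sorted (descending): 50, 32, 20, 15, 10, 10, 8
The 2 values of 10 occupy positions 5–6 → average rank (5+6)/2 = 5.5.
Ranks ≤ 5: {1, 2, 3, 4} → 4 values.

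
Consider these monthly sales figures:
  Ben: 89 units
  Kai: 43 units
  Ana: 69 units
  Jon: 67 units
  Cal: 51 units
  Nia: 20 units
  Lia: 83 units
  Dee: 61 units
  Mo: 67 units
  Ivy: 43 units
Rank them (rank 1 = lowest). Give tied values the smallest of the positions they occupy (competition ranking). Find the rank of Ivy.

2

Sorted (ascending): 20, 43, 43, 51, 61, 67, 67, 69, 83, 89
The 2 values of 43 occupy positions 2–3 → each gets rank 2.
The 2 values of 67 occupy positions 6–7 → each gets rank 6.
Ivy has value 43 units → rank 2.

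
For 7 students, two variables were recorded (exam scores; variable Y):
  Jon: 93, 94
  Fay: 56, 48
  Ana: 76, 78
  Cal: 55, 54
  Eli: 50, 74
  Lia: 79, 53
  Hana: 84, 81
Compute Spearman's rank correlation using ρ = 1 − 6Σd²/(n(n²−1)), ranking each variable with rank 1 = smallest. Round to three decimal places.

Ranks of variable 1: 7, 3, 4, 2, 1, 5, 6
Ranks of variable 2: 7, 1, 5, 3, 4, 2, 6
d = r₁ − r₂: 0, 2, -1, -1, -3, 3, 0
d²: 0, 4, 1, 1, 9, 9, 0; Σd² = 24
ρ = 1 − 6·24/(7·48) = 1 − 144/336 = 0.571

0.571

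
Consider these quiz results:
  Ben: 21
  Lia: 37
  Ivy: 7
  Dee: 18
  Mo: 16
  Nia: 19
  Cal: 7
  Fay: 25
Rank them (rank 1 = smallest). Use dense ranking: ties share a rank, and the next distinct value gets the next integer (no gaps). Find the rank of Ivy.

1

Sorted (ascending): 7, 7, 16, 18, 19, 21, 25, 37
The 2 values of 7 share dense rank 1.
Remaining distinct values take the next consecutive integers.
Ivy has value 7 → rank 1.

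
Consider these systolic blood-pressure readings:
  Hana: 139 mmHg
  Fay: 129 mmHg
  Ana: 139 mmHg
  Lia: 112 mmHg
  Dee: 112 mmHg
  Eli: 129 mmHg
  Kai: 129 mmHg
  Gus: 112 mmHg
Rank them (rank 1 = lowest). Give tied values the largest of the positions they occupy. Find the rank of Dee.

Sorted (ascending): 112, 112, 112, 129, 129, 129, 139, 139
The 3 values of 112 occupy positions 1–3 → each gets rank 3.
The 3 values of 129 occupy positions 4–6 → each gets rank 6.
The 2 values of 139 occupy positions 7–8 → each gets rank 8.
Dee has value 112 mmHg → rank 3.

3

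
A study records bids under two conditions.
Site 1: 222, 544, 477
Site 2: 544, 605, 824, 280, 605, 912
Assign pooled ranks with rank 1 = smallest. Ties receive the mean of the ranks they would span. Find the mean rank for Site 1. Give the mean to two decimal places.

Sorted (ascending): 222, 280, 477, 544, 544, 605, 605, 824, 912
The 2 values of 544 occupy positions 4–5 → average rank (4+5)/2 = 4.5.
The 2 values of 605 occupy positions 6–7 → average rank (6+7)/2 = 6.5.
Site 1 values → pooled ranks: 222→1, 544→4.5, 477→3
Mean rank = (1 + 4.5 + 3) / 3 = 2.83

2.83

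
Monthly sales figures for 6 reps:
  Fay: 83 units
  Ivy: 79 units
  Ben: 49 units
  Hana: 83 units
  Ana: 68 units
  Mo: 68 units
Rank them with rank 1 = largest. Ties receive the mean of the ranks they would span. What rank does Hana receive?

Sorted (descending): 83, 83, 79, 68, 68, 49
The 2 values of 83 occupy positions 1–2 → average rank (1+2)/2 = 1.5.
The 2 values of 68 occupy positions 4–5 → average rank (4+5)/2 = 4.5.
Hana has value 83 units → rank 1.5.

1.5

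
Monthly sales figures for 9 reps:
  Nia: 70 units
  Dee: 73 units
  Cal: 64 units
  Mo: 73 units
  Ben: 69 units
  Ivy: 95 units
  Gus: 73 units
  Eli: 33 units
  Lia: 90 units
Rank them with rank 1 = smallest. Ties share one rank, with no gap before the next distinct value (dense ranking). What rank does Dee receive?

Sorted (ascending): 33, 64, 69, 70, 73, 73, 73, 90, 95
The 3 values of 73 share dense rank 5.
Remaining distinct values take the next consecutive integers.
Dee has value 73 units → rank 5.

5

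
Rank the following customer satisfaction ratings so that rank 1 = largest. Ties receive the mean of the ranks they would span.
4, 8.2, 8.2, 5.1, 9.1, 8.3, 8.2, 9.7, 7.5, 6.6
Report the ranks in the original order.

10, 5, 5, 9, 2, 3, 5, 1, 7, 8

Sorted (descending): 9.7, 9.1, 8.3, 8.2, 8.2, 8.2, 7.5, 6.6, 5.1, 4
The 3 values of 8.2 occupy positions 4–6 → average rank 5.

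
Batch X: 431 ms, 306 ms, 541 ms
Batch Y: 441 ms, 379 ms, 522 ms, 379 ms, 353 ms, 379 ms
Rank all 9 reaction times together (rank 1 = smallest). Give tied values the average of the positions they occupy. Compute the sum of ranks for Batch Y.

29

Sorted (ascending): 306, 353, 379, 379, 379, 431, 441, 522, 541
The 3 values of 379 occupy positions 3–5 → average rank 4.
Batch Y values → pooled ranks: 441→7, 379→4, 522→8, 379→4, 353→2, 379→4
Rank sum = 7 + 4 + 8 + 4 + 2 + 4 = 29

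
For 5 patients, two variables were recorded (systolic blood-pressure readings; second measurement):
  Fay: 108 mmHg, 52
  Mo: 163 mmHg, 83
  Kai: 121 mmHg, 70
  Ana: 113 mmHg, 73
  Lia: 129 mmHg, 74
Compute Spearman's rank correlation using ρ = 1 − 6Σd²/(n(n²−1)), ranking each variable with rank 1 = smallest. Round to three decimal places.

0.900

Ranks of variable 1: 1, 5, 3, 2, 4
Ranks of variable 2: 1, 5, 2, 3, 4
d = r₁ − r₂: 0, 0, 1, -1, 0
d²: 0, 0, 1, 1, 0; Σd² = 2
ρ = 1 − 6·2/(5·24) = 1 − 12/120 = 0.900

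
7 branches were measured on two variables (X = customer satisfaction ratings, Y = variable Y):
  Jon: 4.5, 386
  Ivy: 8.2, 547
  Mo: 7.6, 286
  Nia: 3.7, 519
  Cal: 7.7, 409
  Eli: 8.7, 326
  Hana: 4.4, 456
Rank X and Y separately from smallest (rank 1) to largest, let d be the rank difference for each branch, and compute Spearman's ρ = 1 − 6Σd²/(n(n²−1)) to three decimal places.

-0.250

Ranks of variable 1: 3, 6, 4, 1, 5, 7, 2
Ranks of variable 2: 3, 7, 1, 6, 4, 2, 5
d = r₁ − r₂: 0, -1, 3, -5, 1, 5, -3
d²: 0, 1, 9, 25, 1, 25, 9; Σd² = 70
ρ = 1 − 6·70/(7·48) = 1 − 420/336 = -0.250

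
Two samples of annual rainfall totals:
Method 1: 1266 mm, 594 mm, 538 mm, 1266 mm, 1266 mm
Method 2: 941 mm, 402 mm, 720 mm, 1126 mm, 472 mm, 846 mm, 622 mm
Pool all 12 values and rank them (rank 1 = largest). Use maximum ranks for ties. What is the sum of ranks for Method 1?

28

Sorted (descending): 1266, 1266, 1266, 1126, 941, 846, 720, 622, 594, 538, 472, 402
The 3 values of 1266 occupy positions 1–3 → each gets rank 3.
Method 1 values → pooled ranks: 1266→3, 594→9, 538→10, 1266→3, 1266→3
Rank sum = 3 + 9 + 10 + 3 + 3 = 28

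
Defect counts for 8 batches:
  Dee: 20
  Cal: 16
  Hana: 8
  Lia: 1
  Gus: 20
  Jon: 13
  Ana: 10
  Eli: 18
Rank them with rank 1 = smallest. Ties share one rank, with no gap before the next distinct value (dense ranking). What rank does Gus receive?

Sorted (ascending): 1, 8, 10, 13, 16, 18, 20, 20
The 2 values of 20 share dense rank 7.
Remaining distinct values take the next consecutive integers.
Gus has value 20 → rank 7.

7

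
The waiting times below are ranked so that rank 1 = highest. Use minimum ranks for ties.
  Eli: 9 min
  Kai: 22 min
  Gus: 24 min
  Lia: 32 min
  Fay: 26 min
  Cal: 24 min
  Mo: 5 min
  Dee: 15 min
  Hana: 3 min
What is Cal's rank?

Sorted (descending): 32, 26, 24, 24, 22, 15, 9, 5, 3
The 2 values of 24 occupy positions 3–4 → each gets rank 3.
Cal has value 24 min → rank 3.

3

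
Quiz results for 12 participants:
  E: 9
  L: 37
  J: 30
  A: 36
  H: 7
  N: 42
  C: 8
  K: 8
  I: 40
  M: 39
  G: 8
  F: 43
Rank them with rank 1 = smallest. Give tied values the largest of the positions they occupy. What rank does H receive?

1

Sorted (ascending): 7, 8, 8, 8, 9, 30, 36, 37, 39, 40, 42, 43
The 3 values of 8 occupy positions 2–4 → each gets rank 4.
H has value 7 → rank 1.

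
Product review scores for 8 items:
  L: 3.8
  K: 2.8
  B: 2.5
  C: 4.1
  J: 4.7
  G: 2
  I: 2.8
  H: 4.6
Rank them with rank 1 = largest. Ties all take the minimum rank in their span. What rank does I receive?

Sorted (descending): 4.7, 4.6, 4.1, 3.8, 2.8, 2.8, 2.5, 2
The 2 values of 2.8 occupy positions 5–6 → each gets rank 5.
I has value 2.8 → rank 5.

5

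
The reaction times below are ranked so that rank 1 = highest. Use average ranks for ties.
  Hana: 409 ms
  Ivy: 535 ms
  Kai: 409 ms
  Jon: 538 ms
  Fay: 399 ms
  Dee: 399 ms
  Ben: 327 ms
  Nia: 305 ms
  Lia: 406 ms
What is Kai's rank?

Sorted (descending): 538, 535, 409, 409, 406, 399, 399, 327, 305
The 2 values of 409 occupy positions 3–4 → average rank (3+4)/2 = 3.5.
The 2 values of 399 occupy positions 6–7 → average rank (6+7)/2 = 6.5.
Kai has value 409 ms → rank 3.5.

3.5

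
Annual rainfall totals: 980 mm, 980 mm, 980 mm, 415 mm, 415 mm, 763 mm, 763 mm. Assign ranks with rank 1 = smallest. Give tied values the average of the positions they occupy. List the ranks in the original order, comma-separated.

6, 6, 6, 1.5, 1.5, 3.5, 3.5

Sorted (ascending): 415, 415, 763, 763, 980, 980, 980
The 2 values of 415 occupy positions 1–2 → average rank (1+2)/2 = 1.5.
The 2 values of 763 occupy positions 3–4 → average rank (3+4)/2 = 3.5.
The 3 values of 980 occupy positions 5–7 → average rank 6.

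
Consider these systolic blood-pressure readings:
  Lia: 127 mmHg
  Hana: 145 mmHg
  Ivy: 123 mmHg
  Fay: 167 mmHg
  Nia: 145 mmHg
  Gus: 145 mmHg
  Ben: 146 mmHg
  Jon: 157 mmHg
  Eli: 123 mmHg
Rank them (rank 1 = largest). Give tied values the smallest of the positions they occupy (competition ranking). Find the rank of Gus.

4

Sorted (descending): 167, 157, 146, 145, 145, 145, 127, 123, 123
The 3 values of 145 occupy positions 4–6 → each gets rank 4.
The 2 values of 123 occupy positions 8–9 → each gets rank 8.
Gus has value 145 mmHg → rank 4.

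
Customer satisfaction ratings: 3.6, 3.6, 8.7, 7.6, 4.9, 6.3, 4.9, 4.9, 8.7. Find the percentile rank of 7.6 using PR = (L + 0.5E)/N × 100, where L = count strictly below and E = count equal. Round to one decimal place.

N = 9.
Strictly below 7.6: 6. Equal to 7.6: 1.
PR = (6 + 0.5·1)/9 × 100 = 72.2

72.2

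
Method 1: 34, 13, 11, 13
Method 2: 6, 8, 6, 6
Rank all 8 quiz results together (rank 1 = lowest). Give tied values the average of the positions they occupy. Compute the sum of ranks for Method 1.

26

Sorted (ascending): 6, 6, 6, 8, 11, 13, 13, 34
The 3 values of 6 occupy positions 1–3 → average rank 2.
The 2 values of 13 occupy positions 6–7 → average rank (6+7)/2 = 6.5.
Method 1 values → pooled ranks: 34→8, 13→6.5, 11→5, 13→6.5
Rank sum = 8 + 6.5 + 5 + 6.5 = 26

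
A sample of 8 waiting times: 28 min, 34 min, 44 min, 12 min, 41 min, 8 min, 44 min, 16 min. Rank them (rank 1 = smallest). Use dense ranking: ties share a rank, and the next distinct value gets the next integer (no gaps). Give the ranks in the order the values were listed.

4, 5, 7, 2, 6, 1, 7, 3

Sorted (ascending): 8, 12, 16, 28, 34, 41, 44, 44
The 2 values of 44 share dense rank 7.
Remaining distinct values take the next consecutive integers.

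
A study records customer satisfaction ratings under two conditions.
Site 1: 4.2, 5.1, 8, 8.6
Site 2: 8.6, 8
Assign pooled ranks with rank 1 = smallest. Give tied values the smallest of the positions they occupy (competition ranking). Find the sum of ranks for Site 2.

8

Sorted (ascending): 4.2, 5.1, 8, 8, 8.6, 8.6
The 2 values of 8 occupy positions 3–4 → each gets rank 3.
The 2 values of 8.6 occupy positions 5–6 → each gets rank 5.
Site 2 values → pooled ranks: 8.6→5, 8→3
Rank sum = 5 + 3 = 8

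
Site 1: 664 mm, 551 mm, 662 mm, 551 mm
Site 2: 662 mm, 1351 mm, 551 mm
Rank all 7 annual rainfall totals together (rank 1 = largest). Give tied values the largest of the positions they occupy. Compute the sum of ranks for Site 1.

20

Sorted (descending): 1351, 664, 662, 662, 551, 551, 551
The 2 values of 662 occupy positions 3–4 → each gets rank 4.
The 3 values of 551 occupy positions 5–7 → each gets rank 7.
Site 1 values → pooled ranks: 664→2, 551→7, 662→4, 551→7
Rank sum = 2 + 7 + 4 + 7 = 20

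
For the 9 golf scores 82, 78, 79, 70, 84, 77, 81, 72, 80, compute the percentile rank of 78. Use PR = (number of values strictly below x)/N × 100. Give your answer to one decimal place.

33.3

N = 9.
Strictly below 78: 3. Equal to 78: 1.
PR = 3/9 × 100 = 33.3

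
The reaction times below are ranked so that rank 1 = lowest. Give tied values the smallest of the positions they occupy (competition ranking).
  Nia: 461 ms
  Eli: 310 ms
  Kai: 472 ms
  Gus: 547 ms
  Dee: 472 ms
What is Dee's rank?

3

Sorted (ascending): 310, 461, 472, 472, 547
The 2 values of 472 occupy positions 3–4 → each gets rank 3.
Dee has value 472 ms → rank 3.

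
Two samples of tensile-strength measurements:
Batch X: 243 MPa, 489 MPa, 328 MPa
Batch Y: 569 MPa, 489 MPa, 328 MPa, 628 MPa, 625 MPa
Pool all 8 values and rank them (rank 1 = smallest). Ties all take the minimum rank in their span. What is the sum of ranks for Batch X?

7

Sorted (ascending): 243, 328, 328, 489, 489, 569, 625, 628
The 2 values of 328 occupy positions 2–3 → each gets rank 2.
The 2 values of 489 occupy positions 4–5 → each gets rank 4.
Batch X values → pooled ranks: 243→1, 489→4, 328→2
Rank sum = 1 + 4 + 2 = 7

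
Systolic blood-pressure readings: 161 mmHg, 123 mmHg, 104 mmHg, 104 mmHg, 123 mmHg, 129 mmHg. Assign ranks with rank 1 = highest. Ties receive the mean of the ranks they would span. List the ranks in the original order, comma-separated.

1, 3.5, 5.5, 5.5, 3.5, 2

Sorted (descending): 161, 129, 123, 123, 104, 104
The 2 values of 123 occupy positions 3–4 → average rank (3+4)/2 = 3.5.
The 2 values of 104 occupy positions 5–6 → average rank (5+6)/2 = 5.5.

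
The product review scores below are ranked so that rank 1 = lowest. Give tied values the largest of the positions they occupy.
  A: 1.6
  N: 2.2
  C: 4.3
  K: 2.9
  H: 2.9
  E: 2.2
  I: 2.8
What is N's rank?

3

Sorted (ascending): 1.6, 2.2, 2.2, 2.8, 2.9, 2.9, 4.3
The 2 values of 2.2 occupy positions 2–3 → each gets rank 3.
The 2 values of 2.9 occupy positions 5–6 → each gets rank 6.
N has value 2.2 → rank 3.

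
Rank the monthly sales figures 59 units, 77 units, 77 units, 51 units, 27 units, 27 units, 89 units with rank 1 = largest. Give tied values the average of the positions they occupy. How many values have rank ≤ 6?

Sorted (descending): 89, 77, 77, 59, 51, 27, 27
The 2 values of 77 occupy positions 2–3 → average rank (2+3)/2 = 2.5.
The 2 values of 27 occupy positions 6–7 → average rank (6+7)/2 = 6.5.
Ranks ≤ 6: {1, 2.5, 2.5, 4, 5} → 5 values.

5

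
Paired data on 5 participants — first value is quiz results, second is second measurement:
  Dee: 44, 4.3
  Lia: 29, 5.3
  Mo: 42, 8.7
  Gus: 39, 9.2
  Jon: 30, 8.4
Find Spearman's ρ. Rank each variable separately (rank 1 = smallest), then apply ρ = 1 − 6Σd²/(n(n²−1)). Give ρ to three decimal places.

-0.100

Ranks of variable 1: 5, 1, 4, 3, 2
Ranks of variable 2: 1, 2, 4, 5, 3
d = r₁ − r₂: 4, -1, 0, -2, -1
d²: 16, 1, 0, 4, 1; Σd² = 22
ρ = 1 − 6·22/(5·24) = 1 − 132/120 = -0.100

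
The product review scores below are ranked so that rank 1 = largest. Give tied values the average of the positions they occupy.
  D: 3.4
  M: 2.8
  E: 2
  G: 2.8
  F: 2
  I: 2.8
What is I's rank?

Sorted (descending): 3.4, 2.8, 2.8, 2.8, 2, 2
The 3 values of 2.8 occupy positions 2–4 → average rank 3.
The 2 values of 2 occupy positions 5–6 → average rank (5+6)/2 = 5.5.
I has value 2.8 → rank 3.

3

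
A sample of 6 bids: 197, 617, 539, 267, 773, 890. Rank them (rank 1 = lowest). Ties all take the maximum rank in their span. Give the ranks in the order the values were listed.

Sorted (ascending): 197, 267, 539, 617, 773, 890
No ties — each value takes its position as its rank.

1, 4, 3, 2, 5, 6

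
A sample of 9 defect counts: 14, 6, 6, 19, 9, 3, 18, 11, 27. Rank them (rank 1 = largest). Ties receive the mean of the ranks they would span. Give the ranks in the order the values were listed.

Sorted (descending): 27, 19, 18, 14, 11, 9, 6, 6, 3
The 2 values of 6 occupy positions 7–8 → average rank (7+8)/2 = 7.5.

4, 7.5, 7.5, 2, 6, 9, 3, 5, 1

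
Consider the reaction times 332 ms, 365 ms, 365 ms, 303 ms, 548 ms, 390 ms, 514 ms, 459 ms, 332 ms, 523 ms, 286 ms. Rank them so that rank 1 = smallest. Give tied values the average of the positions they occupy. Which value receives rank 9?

514

Sorted (ascending): 286, 303, 332, 332, 365, 365, 390, 459, 514, 523, 548
The 2 values of 332 occupy positions 3–4 → average rank (3+4)/2 = 3.5.
The 2 values of 365 occupy positions 5–6 → average rank (5+6)/2 = 5.5.
Rank 9 → value 514.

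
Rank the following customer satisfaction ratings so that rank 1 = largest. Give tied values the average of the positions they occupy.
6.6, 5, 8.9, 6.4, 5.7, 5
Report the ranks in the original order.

Sorted (descending): 8.9, 6.6, 6.4, 5.7, 5, 5
The 2 values of 5 occupy positions 5–6 → average rank (5+6)/2 = 5.5.

2, 5.5, 1, 3, 4, 5.5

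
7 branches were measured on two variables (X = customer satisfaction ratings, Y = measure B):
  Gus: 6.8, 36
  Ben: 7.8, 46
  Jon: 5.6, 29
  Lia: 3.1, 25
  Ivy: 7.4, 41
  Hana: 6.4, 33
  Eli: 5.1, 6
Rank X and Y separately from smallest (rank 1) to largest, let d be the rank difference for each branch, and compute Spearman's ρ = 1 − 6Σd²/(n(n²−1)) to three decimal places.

0.964

Ranks of variable 1: 5, 7, 3, 1, 6, 4, 2
Ranks of variable 2: 5, 7, 3, 2, 6, 4, 1
d = r₁ − r₂: 0, 0, 0, -1, 0, 0, 1
d²: 0, 0, 0, 1, 0, 0, 1; Σd² = 2
ρ = 1 − 6·2/(7·48) = 1 − 12/336 = 0.964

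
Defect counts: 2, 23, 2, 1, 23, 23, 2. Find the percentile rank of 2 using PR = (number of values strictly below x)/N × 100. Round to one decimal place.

14.3

N = 7.
Strictly below 2: 1. Equal to 2: 3.
PR = 1/7 × 100 = 14.3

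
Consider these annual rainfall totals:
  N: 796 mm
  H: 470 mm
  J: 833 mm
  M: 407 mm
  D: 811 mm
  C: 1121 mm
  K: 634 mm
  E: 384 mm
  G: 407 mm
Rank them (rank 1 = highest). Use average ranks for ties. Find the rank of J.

Sorted (descending): 1121, 833, 811, 796, 634, 470, 407, 407, 384
The 2 values of 407 occupy positions 7–8 → average rank (7+8)/2 = 7.5.
J has value 833 mm → rank 2.

2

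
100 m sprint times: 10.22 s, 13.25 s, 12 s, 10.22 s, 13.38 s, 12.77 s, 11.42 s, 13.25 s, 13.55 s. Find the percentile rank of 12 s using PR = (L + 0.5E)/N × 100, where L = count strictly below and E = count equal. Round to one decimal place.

N = 9.
Strictly below 12: 3. Equal to 12: 1.
PR = (3 + 0.5·1)/9 × 100 = 38.9

38.9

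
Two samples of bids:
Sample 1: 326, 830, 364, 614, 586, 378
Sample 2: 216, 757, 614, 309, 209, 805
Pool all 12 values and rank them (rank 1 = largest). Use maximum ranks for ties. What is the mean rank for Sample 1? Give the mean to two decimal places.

Sorted (descending): 830, 805, 757, 614, 614, 586, 378, 364, 326, 309, 216, 209
The 2 values of 614 occupy positions 4–5 → each gets rank 5.
Sample 1 values → pooled ranks: 326→9, 830→1, 364→8, 614→5, 586→6, 378→7
Mean rank = (9 + 1 + 8 + 5 + 6 + 7) / 6 = 6.00

6.00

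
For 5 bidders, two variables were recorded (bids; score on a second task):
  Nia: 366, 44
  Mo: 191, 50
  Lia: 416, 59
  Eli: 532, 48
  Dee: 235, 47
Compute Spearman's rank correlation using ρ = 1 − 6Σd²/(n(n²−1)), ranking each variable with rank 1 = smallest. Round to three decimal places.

0.100

Ranks of variable 1: 3, 1, 4, 5, 2
Ranks of variable 2: 1, 4, 5, 3, 2
d = r₁ − r₂: 2, -3, -1, 2, 0
d²: 4, 9, 1, 4, 0; Σd² = 18
ρ = 1 − 6·18/(5·24) = 1 − 108/120 = 0.100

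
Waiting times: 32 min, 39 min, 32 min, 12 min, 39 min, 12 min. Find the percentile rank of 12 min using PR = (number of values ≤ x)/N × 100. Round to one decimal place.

33.3

N = 6.
Strictly below 12: 0. Equal to 12: 2.
PR = 2/6 × 100 = 33.3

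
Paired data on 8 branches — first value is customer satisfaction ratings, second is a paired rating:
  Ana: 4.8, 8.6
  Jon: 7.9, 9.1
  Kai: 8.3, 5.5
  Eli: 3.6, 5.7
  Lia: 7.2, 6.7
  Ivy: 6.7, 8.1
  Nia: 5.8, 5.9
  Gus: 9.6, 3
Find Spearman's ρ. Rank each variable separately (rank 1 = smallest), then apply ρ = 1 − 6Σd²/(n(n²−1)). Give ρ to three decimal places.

Ranks of variable 1: 2, 6, 7, 1, 5, 4, 3, 8
Ranks of variable 2: 7, 8, 2, 3, 5, 6, 4, 1
d = r₁ − r₂: -5, -2, 5, -2, 0, -2, -1, 7
d²: 25, 4, 25, 4, 0, 4, 1, 49; Σd² = 112
ρ = 1 − 6·112/(8·63) = 1 − 672/504 = -0.333

-0.333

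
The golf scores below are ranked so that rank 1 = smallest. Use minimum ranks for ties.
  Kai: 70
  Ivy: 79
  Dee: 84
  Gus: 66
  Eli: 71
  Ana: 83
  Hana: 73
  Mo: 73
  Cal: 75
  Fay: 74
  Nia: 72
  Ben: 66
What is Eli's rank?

4

Sorted (ascending): 66, 66, 70, 71, 72, 73, 73, 74, 75, 79, 83, 84
The 2 values of 66 occupy positions 1–2 → each gets rank 1.
The 2 values of 73 occupy positions 6–7 → each gets rank 6.
Eli has value 71 → rank 4.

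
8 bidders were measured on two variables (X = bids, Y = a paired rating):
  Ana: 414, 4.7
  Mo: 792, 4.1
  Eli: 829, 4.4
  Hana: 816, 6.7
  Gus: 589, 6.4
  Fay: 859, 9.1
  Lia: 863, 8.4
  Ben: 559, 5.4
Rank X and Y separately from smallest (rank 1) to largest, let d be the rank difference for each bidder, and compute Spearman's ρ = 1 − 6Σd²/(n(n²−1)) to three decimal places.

Ranks of variable 1: 1, 4, 6, 5, 3, 7, 8, 2
Ranks of variable 2: 3, 1, 2, 6, 5, 8, 7, 4
d = r₁ − r₂: -2, 3, 4, -1, -2, -1, 1, -2
d²: 4, 9, 16, 1, 4, 1, 1, 4; Σd² = 40
ρ = 1 − 6·40/(8·63) = 1 − 240/504 = 0.524

0.524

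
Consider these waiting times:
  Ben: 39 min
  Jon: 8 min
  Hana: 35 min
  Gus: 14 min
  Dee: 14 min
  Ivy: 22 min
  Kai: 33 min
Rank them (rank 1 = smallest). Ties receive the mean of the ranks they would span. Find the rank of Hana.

Sorted (ascending): 8, 14, 14, 22, 33, 35, 39
The 2 values of 14 occupy positions 2–3 → average rank (2+3)/2 = 2.5.
Hana has value 35 min → rank 6.

6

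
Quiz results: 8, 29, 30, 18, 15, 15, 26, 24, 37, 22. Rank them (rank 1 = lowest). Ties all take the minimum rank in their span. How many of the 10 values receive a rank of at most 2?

Sorted (ascending): 8, 15, 15, 18, 22, 24, 26, 29, 30, 37
The 2 values of 15 occupy positions 2–3 → each gets rank 2.
Ranks ≤ 2: {1, 2, 2} → 3 values.

3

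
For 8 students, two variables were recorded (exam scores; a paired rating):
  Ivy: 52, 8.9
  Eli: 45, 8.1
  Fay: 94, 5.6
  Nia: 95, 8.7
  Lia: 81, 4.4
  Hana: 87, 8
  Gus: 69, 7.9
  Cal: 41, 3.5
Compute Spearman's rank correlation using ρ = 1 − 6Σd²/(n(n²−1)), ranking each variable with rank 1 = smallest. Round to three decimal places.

0.190

Ranks of variable 1: 3, 2, 7, 8, 5, 6, 4, 1
Ranks of variable 2: 8, 6, 3, 7, 2, 5, 4, 1
d = r₁ − r₂: -5, -4, 4, 1, 3, 1, 0, 0
d²: 25, 16, 16, 1, 9, 1, 0, 0; Σd² = 68
ρ = 1 − 6·68/(8·63) = 1 − 408/504 = 0.190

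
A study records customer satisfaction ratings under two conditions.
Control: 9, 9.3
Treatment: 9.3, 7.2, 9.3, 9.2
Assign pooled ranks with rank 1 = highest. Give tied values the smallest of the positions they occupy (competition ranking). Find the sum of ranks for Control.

6

Sorted (descending): 9.3, 9.3, 9.3, 9.2, 9, 7.2
The 3 values of 9.3 occupy positions 1–3 → each gets rank 1.
Control values → pooled ranks: 9→5, 9.3→1
Rank sum = 5 + 1 = 6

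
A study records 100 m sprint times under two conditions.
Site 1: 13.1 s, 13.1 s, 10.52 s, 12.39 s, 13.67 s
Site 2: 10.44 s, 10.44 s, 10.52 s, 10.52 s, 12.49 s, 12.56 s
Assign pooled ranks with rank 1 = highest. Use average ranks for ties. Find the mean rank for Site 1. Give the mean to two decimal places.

4.00

Sorted (descending): 13.67, 13.1, 13.1, 12.56, 12.49, 12.39, 10.52, 10.52, 10.52, 10.44, 10.44
The 2 values of 13.1 occupy positions 2–3 → average rank (2+3)/2 = 2.5.
The 3 values of 10.52 occupy positions 7–9 → average rank 8.
The 2 values of 10.44 occupy positions 10–11 → average rank (10+11)/2 = 10.5.
Site 1 values → pooled ranks: 13.1→2.5, 13.1→2.5, 10.52→8, 12.39→6, 13.67→1
Mean rank = (2.5 + 2.5 + 8 + 6 + 1) / 5 = 4.00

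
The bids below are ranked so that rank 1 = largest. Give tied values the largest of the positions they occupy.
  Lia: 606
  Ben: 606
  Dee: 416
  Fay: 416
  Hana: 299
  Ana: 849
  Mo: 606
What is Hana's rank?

7

Sorted (descending): 849, 606, 606, 606, 416, 416, 299
The 3 values of 606 occupy positions 2–4 → each gets rank 4.
The 2 values of 416 occupy positions 5–6 → each gets rank 6.
Hana has value 299 → rank 7.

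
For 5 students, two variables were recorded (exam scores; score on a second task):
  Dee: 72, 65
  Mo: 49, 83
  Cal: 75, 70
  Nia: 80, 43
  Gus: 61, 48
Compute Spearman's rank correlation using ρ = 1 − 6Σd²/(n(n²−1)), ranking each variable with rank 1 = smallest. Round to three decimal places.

Ranks of variable 1: 3, 1, 4, 5, 2
Ranks of variable 2: 3, 5, 4, 1, 2
d = r₁ − r₂: 0, -4, 0, 4, 0
d²: 0, 16, 0, 16, 0; Σd² = 32
ρ = 1 − 6·32/(5·24) = 1 − 192/120 = -0.600

-0.600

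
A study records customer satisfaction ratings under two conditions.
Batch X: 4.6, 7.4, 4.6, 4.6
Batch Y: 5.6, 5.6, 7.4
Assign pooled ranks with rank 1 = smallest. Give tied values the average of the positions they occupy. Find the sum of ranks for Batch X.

Sorted (ascending): 4.6, 4.6, 4.6, 5.6, 5.6, 7.4, 7.4
The 3 values of 4.6 occupy positions 1–3 → average rank 2.
The 2 values of 5.6 occupy positions 4–5 → average rank (4+5)/2 = 4.5.
The 2 values of 7.4 occupy positions 6–7 → average rank (6+7)/2 = 6.5.
Batch X values → pooled ranks: 4.6→2, 7.4→6.5, 4.6→2, 4.6→2
Rank sum = 2 + 6.5 + 2 + 2 = 12.5

12.5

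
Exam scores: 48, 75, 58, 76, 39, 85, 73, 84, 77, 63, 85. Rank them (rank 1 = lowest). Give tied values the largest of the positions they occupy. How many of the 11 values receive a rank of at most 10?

9

Sorted (ascending): 39, 48, 58, 63, 73, 75, 76, 77, 84, 85, 85
The 2 values of 85 occupy positions 10–11 → each gets rank 11.
Ranks ≤ 10: {1, 2, 3, 4, 5, 6, 7, 8, 9} → 9 values.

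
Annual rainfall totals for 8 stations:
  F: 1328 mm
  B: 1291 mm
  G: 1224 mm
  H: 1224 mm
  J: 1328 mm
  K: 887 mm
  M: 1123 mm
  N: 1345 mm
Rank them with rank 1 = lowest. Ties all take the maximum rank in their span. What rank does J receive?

Sorted (ascending): 887, 1123, 1224, 1224, 1291, 1328, 1328, 1345
The 2 values of 1224 occupy positions 3–4 → each gets rank 4.
The 2 values of 1328 occupy positions 6–7 → each gets rank 7.
J has value 1328 mm → rank 7.

7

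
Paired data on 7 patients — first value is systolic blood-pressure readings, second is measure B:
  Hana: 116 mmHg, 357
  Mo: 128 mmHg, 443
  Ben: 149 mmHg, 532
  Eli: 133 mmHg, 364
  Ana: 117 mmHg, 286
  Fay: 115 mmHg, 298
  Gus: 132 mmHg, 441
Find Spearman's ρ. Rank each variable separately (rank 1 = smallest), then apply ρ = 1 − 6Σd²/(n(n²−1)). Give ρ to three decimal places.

Ranks of variable 1: 2, 4, 7, 6, 3, 1, 5
Ranks of variable 2: 3, 6, 7, 4, 1, 2, 5
d = r₁ − r₂: -1, -2, 0, 2, 2, -1, 0
d²: 1, 4, 0, 4, 4, 1, 0; Σd² = 14
ρ = 1 − 6·14/(7·48) = 1 − 84/336 = 0.750

0.750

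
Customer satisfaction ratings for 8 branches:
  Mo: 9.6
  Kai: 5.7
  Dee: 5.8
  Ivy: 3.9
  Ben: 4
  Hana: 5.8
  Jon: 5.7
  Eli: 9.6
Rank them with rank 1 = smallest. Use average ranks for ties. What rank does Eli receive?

7.5

Sorted (ascending): 3.9, 4, 5.7, 5.7, 5.8, 5.8, 9.6, 9.6
The 2 values of 5.7 occupy positions 3–4 → average rank (3+4)/2 = 3.5.
The 2 values of 5.8 occupy positions 5–6 → average rank (5+6)/2 = 5.5.
The 2 values of 9.6 occupy positions 7–8 → average rank (7+8)/2 = 7.5.
Eli has value 9.6 → rank 7.5.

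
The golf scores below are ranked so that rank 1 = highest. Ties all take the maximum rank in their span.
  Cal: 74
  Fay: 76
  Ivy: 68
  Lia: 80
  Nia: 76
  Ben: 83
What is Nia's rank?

4

Sorted (descending): 83, 80, 76, 76, 74, 68
The 2 values of 76 occupy positions 3–4 → each gets rank 4.
Nia has value 76 → rank 4.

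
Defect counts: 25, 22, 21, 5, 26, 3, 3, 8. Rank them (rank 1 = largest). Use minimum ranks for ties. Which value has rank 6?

5

Sorted (descending): 26, 25, 22, 21, 8, 5, 3, 3
The 2 values of 3 occupy positions 7–8 → each gets rank 7.
Rank 6 → value 5.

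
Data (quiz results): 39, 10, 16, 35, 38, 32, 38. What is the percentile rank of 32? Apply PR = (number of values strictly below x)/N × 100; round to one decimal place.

28.6

N = 7.
Strictly below 32: 2. Equal to 32: 1.
PR = 2/7 × 100 = 28.6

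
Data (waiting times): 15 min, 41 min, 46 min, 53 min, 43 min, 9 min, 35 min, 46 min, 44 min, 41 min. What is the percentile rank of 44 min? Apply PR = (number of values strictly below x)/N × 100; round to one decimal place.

60.0

N = 10.
Strictly below 44: 6. Equal to 44: 1.
PR = 6/10 × 100 = 60.0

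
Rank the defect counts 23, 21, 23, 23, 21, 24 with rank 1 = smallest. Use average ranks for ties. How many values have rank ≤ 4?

Sorted (ascending): 21, 21, 23, 23, 23, 24
The 2 values of 21 occupy positions 1–2 → average rank (1+2)/2 = 1.5.
The 3 values of 23 occupy positions 3–5 → average rank 4.
Ranks ≤ 4: {1.5, 1.5, 4, 4, 4} → 5 values.

5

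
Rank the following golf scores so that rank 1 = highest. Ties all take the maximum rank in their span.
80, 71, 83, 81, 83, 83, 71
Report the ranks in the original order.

5, 7, 3, 4, 3, 3, 7

Sorted (descending): 83, 83, 83, 81, 80, 71, 71
The 3 values of 83 occupy positions 1–3 → each gets rank 3.
The 2 values of 71 occupy positions 6–7 → each gets rank 7.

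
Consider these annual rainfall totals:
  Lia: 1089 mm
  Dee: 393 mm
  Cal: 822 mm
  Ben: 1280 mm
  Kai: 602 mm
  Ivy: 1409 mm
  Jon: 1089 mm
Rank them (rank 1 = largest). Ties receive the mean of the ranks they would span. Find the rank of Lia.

3.5

Sorted (descending): 1409, 1280, 1089, 1089, 822, 602, 393
The 2 values of 1089 occupy positions 3–4 → average rank (3+4)/2 = 3.5.
Lia has value 1089 mm → rank 3.5.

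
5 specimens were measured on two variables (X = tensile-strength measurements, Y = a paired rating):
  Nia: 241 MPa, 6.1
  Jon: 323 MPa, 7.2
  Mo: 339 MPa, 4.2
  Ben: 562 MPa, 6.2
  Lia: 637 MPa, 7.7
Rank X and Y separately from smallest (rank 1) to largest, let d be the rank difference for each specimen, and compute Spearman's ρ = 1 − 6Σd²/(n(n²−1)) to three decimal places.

Ranks of variable 1: 1, 2, 3, 4, 5
Ranks of variable 2: 2, 4, 1, 3, 5
d = r₁ − r₂: -1, -2, 2, 1, 0
d²: 1, 4, 4, 1, 0; Σd² = 10
ρ = 1 − 6·10/(5·24) = 1 − 60/120 = 0.500

0.500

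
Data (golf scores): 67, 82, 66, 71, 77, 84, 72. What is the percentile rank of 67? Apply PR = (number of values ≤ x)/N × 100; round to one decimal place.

28.6

N = 7.
Strictly below 67: 1. Equal to 67: 1.
PR = 2/7 × 100 = 28.6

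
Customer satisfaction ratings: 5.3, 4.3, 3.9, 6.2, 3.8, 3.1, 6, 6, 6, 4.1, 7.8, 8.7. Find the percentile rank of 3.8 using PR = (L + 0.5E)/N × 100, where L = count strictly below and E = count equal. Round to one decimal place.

12.5

N = 12.
Strictly below 3.8: 1. Equal to 3.8: 1.
PR = (1 + 0.5·1)/12 × 100 = 12.5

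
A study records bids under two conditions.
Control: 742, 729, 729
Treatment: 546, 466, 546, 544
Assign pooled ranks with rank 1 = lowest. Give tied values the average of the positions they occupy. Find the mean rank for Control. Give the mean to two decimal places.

6.00

Sorted (ascending): 466, 544, 546, 546, 729, 729, 742
The 2 values of 546 occupy positions 3–4 → average rank (3+4)/2 = 3.5.
The 2 values of 729 occupy positions 5–6 → average rank (5+6)/2 = 5.5.
Control values → pooled ranks: 742→7, 729→5.5, 729→5.5
Mean rank = (7 + 5.5 + 5.5) / 3 = 6.00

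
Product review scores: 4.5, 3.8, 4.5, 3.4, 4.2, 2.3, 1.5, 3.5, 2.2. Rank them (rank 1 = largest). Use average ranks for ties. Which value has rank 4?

3.8

Sorted (descending): 4.5, 4.5, 4.2, 3.8, 3.5, 3.4, 2.3, 2.2, 1.5
The 2 values of 4.5 occupy positions 1–2 → average rank (1+2)/2 = 1.5.
Rank 4 → value 3.8.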